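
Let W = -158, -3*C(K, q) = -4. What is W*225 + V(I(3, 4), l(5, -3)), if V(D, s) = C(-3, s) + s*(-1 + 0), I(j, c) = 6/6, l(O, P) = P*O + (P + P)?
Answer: -106583/3 ≈ -35528.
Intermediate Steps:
l(O, P) = 2*P + O*P (l(O, P) = O*P + 2*P = 2*P + O*P)
I(j, c) = 1 (I(j, c) = 6*(⅙) = 1)
C(K, q) = 4/3 (C(K, q) = -⅓*(-4) = 4/3)
V(D, s) = 4/3 - s (V(D, s) = 4/3 + s*(-1 + 0) = 4/3 + s*(-1) = 4/3 - s)
W*225 + V(I(3, 4), l(5, -3)) = -158*225 + (4/3 - (-3)*(2 + 5)) = -35550 + (4/3 - (-3)*7) = -35550 + (4/3 - 1*(-21)) = -35550 + (4/3 + 21) = -35550 + 67/3 = -106583/3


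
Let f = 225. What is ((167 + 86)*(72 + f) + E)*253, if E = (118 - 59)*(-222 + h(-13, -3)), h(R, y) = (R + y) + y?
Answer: 15413266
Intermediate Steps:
h(R, y) = R + 2*y
E = -14219 (E = (118 - 59)*(-222 + (-13 + 2*(-3))) = 59*(-222 + (-13 - 6)) = 59*(-222 - 19) = 59*(-241) = -14219)
((167 + 86)*(72 + f) + E)*253 = ((167 + 86)*(72 + 225) - 14219)*253 = (253*297 - 14219)*253 = (75141 - 14219)*253 = 60922*253 = 15413266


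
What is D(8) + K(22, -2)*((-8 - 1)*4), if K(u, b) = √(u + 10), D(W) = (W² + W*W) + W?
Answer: 136 - 144*√2 ≈ -67.647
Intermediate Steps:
D(W) = W + 2*W² (D(W) = (W² + W²) + W = 2*W² + W = W + 2*W²)
K(u, b) = √(10 + u)
D(8) + K(22, -2)*((-8 - 1)*4) = 8*(1 + 2*8) + √(10 + 22)*((-8 - 1)*4) = 8*(1 + 16) + √32*(-9*4) = 8*17 + (4*√2)*(-36) = 136 - 144*√2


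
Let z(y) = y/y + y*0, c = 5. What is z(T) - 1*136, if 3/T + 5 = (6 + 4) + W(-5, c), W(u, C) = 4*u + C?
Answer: -135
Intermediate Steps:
W(u, C) = C + 4*u
T = -3/10 (T = 3/(-5 + ((6 + 4) + (5 + 4*(-5)))) = 3/(-5 + (10 + (5 - 20))) = 3/(-5 + (10 - 15)) = 3/(-5 - 5) = 3/(-10) = 3*(-⅒) = -3/10 ≈ -0.30000)
z(y) = 1 (z(y) = 1 + 0 = 1)
z(T) - 1*136 = 1 - 1*136 = 1 - 136 = -135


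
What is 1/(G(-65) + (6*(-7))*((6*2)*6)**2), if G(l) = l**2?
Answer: -1/213503 ≈ -4.6838e-6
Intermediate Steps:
1/(G(-65) + (6*(-7))*((6*2)*6)**2) = 1/((-65)**2 + (6*(-7))*((6*2)*6)**2) = 1/(4225 - 42*(12*6)**2) = 1/(4225 - 42*72**2) = 1/(4225 - 42*5184) = 1/(4225 - 217728) = 1/(-213503) = -1/213503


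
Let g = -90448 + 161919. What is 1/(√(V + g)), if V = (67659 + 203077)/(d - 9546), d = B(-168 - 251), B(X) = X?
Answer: √7094459967735/711937779 ≈ 0.0037413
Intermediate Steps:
d = -419 (d = -168 - 251 = -419)
V = -270736/9965 (V = (67659 + 203077)/(-419 - 9546) = 270736/(-9965) = 270736*(-1/9965) = -270736/9965 ≈ -27.169)
g = 71471
1/(√(V + g)) = 1/(√(-270736/9965 + 71471)) = 1/(√(711937779/9965)) = 1/(√7094459967735/9965) = √7094459967735/711937779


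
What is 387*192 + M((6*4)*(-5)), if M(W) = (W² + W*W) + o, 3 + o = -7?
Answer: 103094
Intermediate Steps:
o = -10 (o = -3 - 7 = -10)
M(W) = -10 + 2*W² (M(W) = (W² + W*W) - 10 = (W² + W²) - 10 = 2*W² - 10 = -10 + 2*W²)
387*192 + M((6*4)*(-5)) = 387*192 + (-10 + 2*((6*4)*(-5))²) = 74304 + (-10 + 2*(24*(-5))²) = 74304 + (-10 + 2*(-120)²) = 74304 + (-10 + 2*14400) = 74304 + (-10 + 28800) = 74304 + 28790 = 103094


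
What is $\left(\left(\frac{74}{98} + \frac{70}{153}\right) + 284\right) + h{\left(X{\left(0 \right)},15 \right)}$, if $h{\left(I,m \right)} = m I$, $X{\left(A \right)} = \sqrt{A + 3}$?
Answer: $\frac{2138239}{7497} + 15 \sqrt{3} \approx 311.19$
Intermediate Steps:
$X{\left(A \right)} = \sqrt{3 + A}$
$h{\left(I,m \right)} = I m$
$\left(\left(\frac{74}{98} + \frac{70}{153}\right) + 284\right) + h{\left(X{\left(0 \right)},15 \right)} = \left(\left(\frac{74}{98} + \frac{70}{153}\right) + 284\right) + \sqrt{3 + 0} \cdot 15 = \left(\left(74 \cdot \frac{1}{98} + 70 \cdot \frac{1}{153}\right) + 284\right) + \sqrt{3} \cdot 15 = \left(\left(\frac{37}{49} + \frac{70}{153}\right) + 284\right) + 15 \sqrt{3} = \left(\frac{9091}{7497} + 284\right) + 15 \sqrt{3} = \frac{2138239}{7497} + 15 \sqrt{3}$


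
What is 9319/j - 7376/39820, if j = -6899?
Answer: -105492401/68679545 ≈ -1.5360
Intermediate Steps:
9319/j - 7376/39820 = 9319/(-6899) - 7376/39820 = 9319*(-1/6899) - 7376*1/39820 = -9319/6899 - 1844/9955 = -105492401/68679545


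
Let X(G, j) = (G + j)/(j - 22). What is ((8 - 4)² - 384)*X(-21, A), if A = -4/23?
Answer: -89608/255 ≈ -351.40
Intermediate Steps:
A = -4/23 (A = -4*1/23 = -4/23 ≈ -0.17391)
X(G, j) = (G + j)/(-22 + j)
((8 - 4)² - 384)*X(-21, A) = ((8 - 4)² - 384)*((-21 - 4/23)/(-22 - 4/23)) = (4² - 384)*(-487/23/(-510/23)) = (16 - 384)*(-23/510*(-487/23)) = -368*487/510 = -89608/255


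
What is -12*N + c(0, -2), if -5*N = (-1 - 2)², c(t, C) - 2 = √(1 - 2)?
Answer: 118/5 + I ≈ 23.6 + 1.0*I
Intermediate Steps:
c(t, C) = 2 + I (c(t, C) = 2 + √(1 - 2) = 2 + √(-1) = 2 + I)
N = -9/5 (N = -(-1 - 2)²/5 = -⅕*(-3)² = -⅕*9 = -9/5 ≈ -1.8000)
-12*N + c(0, -2) = -12*(-9/5) + (2 + I) = 108/5 + (2 + I) = 118/5 + I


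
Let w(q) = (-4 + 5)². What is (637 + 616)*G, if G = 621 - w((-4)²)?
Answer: 776860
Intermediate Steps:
w(q) = 1 (w(q) = 1² = 1)
G = 620 (G = 621 - 1*1 = 621 - 1 = 620)
(637 + 616)*G = (637 + 616)*620 = 1253*620 = 776860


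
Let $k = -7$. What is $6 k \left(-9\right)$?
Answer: $378$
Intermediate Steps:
$6 k \left(-9\right) = 6 \left(-7\right) \left(-9\right) = \left(-42\right) \left(-9\right) = 378$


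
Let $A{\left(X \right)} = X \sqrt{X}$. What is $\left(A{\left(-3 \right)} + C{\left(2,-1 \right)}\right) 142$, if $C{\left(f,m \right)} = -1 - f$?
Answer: $-426 - 426 i \sqrt{3} \approx -426.0 - 737.85 i$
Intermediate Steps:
$A{\left(X \right)} = X^{\frac{3}{2}}$
$\left(A{\left(-3 \right)} + C{\left(2,-1 \right)}\right) 142 = \left(\left(-3\right)^{\frac{3}{2}} - 3\right) 142 = \left(- 3 i \sqrt{3} - 3\right) 142 = \left(-3 - 3 i \sqrt{3}\right) 142 = -426 - 426 i \sqrt{3}$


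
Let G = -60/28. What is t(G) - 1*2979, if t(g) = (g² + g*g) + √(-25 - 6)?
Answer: -145521/49 + I*√31 ≈ -2969.8 + 5.5678*I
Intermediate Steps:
G = -15/7 (G = -60*1/28 = -15/7 ≈ -2.1429)
t(g) = 2*g² + I*√31 (t(g) = (g² + g²) + √(-31) = 2*g² + I*√31)
t(G) - 1*2979 = (2*(-15/7)² + I*√31) - 1*2979 = (2*(225/49) + I*√31) - 2979 = (450/49 + I*√31) - 2979 = -145521/49 + I*√31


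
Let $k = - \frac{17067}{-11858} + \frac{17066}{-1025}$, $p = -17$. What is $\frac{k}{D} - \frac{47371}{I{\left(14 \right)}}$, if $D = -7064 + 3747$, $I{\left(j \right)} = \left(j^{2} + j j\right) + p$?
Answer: $- \frac{76390184947751}{604744659750} \approx -126.32$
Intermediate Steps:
$I{\left(j \right)} = -17 + 2 j^{2}$ ($I{\left(j \right)} = \left(j^{2} + j j\right) - 17 = \left(j^{2} + j^{2}\right) - 17 = 2 j^{2} - 17 = -17 + 2 j^{2}$)
$k = - \frac{184874953}{12154450}$ ($k = \left(-17067\right) \left(- \frac{1}{11858}\right) + 17066 \left(- \frac{1}{1025}\right) = \frac{17067}{11858} - \frac{17066}{1025} = - \frac{184874953}{12154450} \approx -15.21$)
$D = -3317$
$\frac{k}{D} - \frac{47371}{I{\left(14 \right)}} = - \frac{184874953}{12154450 \left(-3317\right)} - \frac{47371}{-17 + 2 \cdot 14^{2}} = \left(- \frac{184874953}{12154450}\right) \left(- \frac{1}{3317}\right) - \frac{47371}{-17 + 2 \cdot 196} = \frac{184874953}{40316310650} - \frac{47371}{-17 + 392} = \frac{184874953}{40316310650} - \frac{47371}{375} = - \frac{76390184947751}{604744659750}$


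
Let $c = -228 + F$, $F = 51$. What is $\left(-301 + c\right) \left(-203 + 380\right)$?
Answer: $-84606$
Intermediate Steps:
$c = -177$ ($c = -228 + 51 = -177$)
$\left(-301 + c\right) \left(-203 + 380\right) = \left(-301 - 177\right) \left(-203 + 380\right) = \left(-478\right) 177 = -84606$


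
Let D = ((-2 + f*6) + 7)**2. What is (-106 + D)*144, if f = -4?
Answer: 36720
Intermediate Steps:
D = 361 (D = ((-2 - 4*6) + 7)**2 = ((-2 - 24) + 7)**2 = (-26 + 7)**2 = (-19)**2 = 361)
(-106 + D)*144 = (-106 + 361)*144 = 255*144 = 36720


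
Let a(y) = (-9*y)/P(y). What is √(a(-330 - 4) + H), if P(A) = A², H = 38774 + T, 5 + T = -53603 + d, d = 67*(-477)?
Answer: I*√5220036902/334 ≈ 216.32*I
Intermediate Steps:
d = -31959
T = -85567 (T = -5 + (-53603 - 31959) = -5 - 85562 = -85567)
H = -46793 (H = 38774 - 85567 = -46793)
a(y) = -9/y (a(y) = (-9*y)/(y²) = (-9*y)/y² = -9/y)
√(a(-330 - 4) + H) = √(-9/(-330 - 4) - 46793) = √(-9/(-334) - 46793) = √(-9*(-1/334) - 46793) = √(9/334 - 46793) = √(-15628853/334) = I*√5220036902/334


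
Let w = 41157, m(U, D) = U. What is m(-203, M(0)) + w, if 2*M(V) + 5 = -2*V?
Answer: 40954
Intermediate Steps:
M(V) = -5/2 - V (M(V) = -5/2 + (-2*V)/2 = -5/2 - V)
m(-203, M(0)) + w = -203 + 41157 = 40954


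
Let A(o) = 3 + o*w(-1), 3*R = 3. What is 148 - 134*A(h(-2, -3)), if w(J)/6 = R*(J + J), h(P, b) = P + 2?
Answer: -254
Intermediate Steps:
R = 1 (R = (⅓)*3 = 1)
h(P, b) = 2 + P
w(J) = 12*J (w(J) = 6*(1*(J + J)) = 6*(1*(2*J)) = 6*(2*J) = 12*J)
A(o) = 3 - 12*o (A(o) = 3 + o*(12*(-1)) = 3 + o*(-12) = 3 - 12*o)
148 - 134*A(h(-2, -3)) = 148 - 134*(3 - 12*(2 - 2)) = 148 - 134*(3 - 12*0) = 148 - 134*(3 + 0) = 148 - 134*3 = 148 - 402 = -254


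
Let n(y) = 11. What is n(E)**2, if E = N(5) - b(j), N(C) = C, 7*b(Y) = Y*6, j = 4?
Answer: 121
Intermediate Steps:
b(Y) = 6*Y/7 (b(Y) = (Y*6)/7 = (6*Y)/7 = 6*Y/7)
E = 11/7 (E = 5 - 6*4/7 = 5 - 1*24/7 = 5 - 24/7 = 11/7 ≈ 1.5714)
n(E)**2 = 11**2 = 121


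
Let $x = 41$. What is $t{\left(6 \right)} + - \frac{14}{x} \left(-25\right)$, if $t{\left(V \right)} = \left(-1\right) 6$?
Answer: $\frac{104}{41} \approx 2.5366$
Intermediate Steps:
$t{\left(V \right)} = -6$
$t{\left(6 \right)} + - \frac{14}{x} \left(-25\right) = -6 + - \frac{14}{41} \left(-25\right) = -6 + \left(-14\right) \frac{1}{41} \left(-25\right) = -6 - - \frac{350}{41} = -6 + \frac{350}{41} = \frac{104}{41}$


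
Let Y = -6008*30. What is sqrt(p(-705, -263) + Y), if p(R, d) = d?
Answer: I*sqrt(180503) ≈ 424.86*I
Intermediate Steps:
Y = -180240
sqrt(p(-705, -263) + Y) = sqrt(-263 - 180240) = sqrt(-180503) = I*sqrt(180503)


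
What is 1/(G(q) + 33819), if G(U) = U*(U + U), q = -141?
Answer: 1/73581 ≈ 1.3590e-5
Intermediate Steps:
G(U) = 2*U**2 (G(U) = U*(2*U) = 2*U**2)
1/(G(q) + 33819) = 1/(2*(-141)**2 + 33819) = 1/(2*19881 + 33819) = 1/(39762 + 33819) = 1/73581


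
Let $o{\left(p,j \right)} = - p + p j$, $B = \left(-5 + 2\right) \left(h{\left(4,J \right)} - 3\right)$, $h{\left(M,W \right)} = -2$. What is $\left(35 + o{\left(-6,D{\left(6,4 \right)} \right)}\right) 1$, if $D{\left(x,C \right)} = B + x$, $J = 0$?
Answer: $-85$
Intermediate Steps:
$B = 15$ ($B = \left(-5 + 2\right) \left(-2 - 3\right) = \left(-3\right) \left(-5\right) = 15$)
$D{\left(x,C \right)} = 15 + x$
$o{\left(p,j \right)} = - p + j p$
$\left(35 + o{\left(-6,D{\left(6,4 \right)} \right)}\right) 1 = \left(35 - 6 \left(-1 + \left(15 + 6\right)\right)\right) 1 = \left(35 - 6 \left(-1 + 21\right)\right) 1 = \left(35 - 120\right) 1 = \left(-85\right) 1 = -85$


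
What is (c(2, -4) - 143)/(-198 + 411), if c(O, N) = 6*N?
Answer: -167/213 ≈ -0.78404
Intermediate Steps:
(c(2, -4) - 143)/(-198 + 411) = (6*(-4) - 143)/(-198 + 411) = (-24 - 143)/213 = -167*1/213 = -167/213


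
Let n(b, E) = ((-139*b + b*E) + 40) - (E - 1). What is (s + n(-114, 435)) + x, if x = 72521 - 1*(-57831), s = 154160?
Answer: 250374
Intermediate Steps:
x = 130352 (x = 72521 + 57831 = 130352)
n(b, E) = 41 - E - 139*b + E*b (n(b, E) = ((-139*b + E*b) + 40) - (-1 + E) = (40 - 139*b + E*b) + (1 - E) = 41 - E - 139*b + E*b)
(s + n(-114, 435)) + x = (154160 + (41 - 1*435 - 139*(-114) + 435*(-114))) + 130352 = (154160 + (41 - 435 + 15846 - 49590)) + 130352 = (154160 - 34138) + 130352 = 120022 + 130352 = 250374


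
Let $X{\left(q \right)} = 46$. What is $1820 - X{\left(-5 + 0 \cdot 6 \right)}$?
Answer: $1774$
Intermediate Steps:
$1820 - X{\left(-5 + 0 \cdot 6 \right)} = 1820 - 46 = 1774$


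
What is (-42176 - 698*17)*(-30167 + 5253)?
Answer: 1346402388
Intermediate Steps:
(-42176 - 698*17)*(-30167 + 5253) = (-42176 - 11866)*(-24914) = -54042*(-24914) = 1346402388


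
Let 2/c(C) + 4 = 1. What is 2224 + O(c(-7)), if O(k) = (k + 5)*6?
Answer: 2250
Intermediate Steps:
c(C) = -⅔ (c(C) = 2/(-4 + 1) = 2/(-3) = 2*(-⅓) = -⅔)
O(k) = 30 + 6*k (O(k) = (5 + k)*6 = 30 + 6*k)
2224 + O(c(-7)) = 2224 + (30 + 6*(-⅔)) = 2224 + (30 - 4) = 2224 + 26 = 2250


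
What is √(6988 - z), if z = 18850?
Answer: 3*I*√1318 ≈ 108.91*I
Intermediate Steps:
√(6988 - z) = √(6988 - 1*18850) = √(6988 - 18850) = √(-11862) = 3*I*√1318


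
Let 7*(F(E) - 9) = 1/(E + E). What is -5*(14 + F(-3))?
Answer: -4825/42 ≈ -114.88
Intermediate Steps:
F(E) = 9 + 1/(14*E) (F(E) = 9 + 1/(7*(E + E)) = 9 + 1/(7*((2*E))) = 9 + (1/(2*E))/7 = 9 + 1/(14*E))
-5*(14 + F(-3)) = -5*(14 + (9 + (1/14)/(-3))) = -5*(14 + (9 + (1/14)*(-⅓))) = -5*(14 + (9 - 1/42)) = -5*(14 + 377/42) = -5*965/42 = -4825/42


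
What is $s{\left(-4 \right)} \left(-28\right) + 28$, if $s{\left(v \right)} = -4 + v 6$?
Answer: $812$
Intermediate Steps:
$s{\left(v \right)} = -4 + 6 v$
$s{\left(-4 \right)} \left(-28\right) + 28 = \left(-4 + 6 \left(-4\right)\right) \left(-28\right) + 28 = \left(-4 - 24\right) \left(-28\right) + 28 = \left(-28\right) \left(-28\right) + 28 = 784 + 28 = 812$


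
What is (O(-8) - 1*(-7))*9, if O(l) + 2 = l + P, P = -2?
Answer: -45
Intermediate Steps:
O(l) = -4 + l (O(l) = -2 + (l - 2) = -2 + (-2 + l) = -4 + l)
(O(-8) - 1*(-7))*9 = ((-4 - 8) - 1*(-7))*9 = (-12 + 7)*9 = -5*9 = -45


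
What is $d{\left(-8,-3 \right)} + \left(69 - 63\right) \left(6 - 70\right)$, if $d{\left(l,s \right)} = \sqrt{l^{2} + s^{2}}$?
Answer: $-384 + \sqrt{73} \approx -375.46$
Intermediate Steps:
$d{\left(-8,-3 \right)} + \left(69 - 63\right) \left(6 - 70\right) = \sqrt{\left(-8\right)^{2} + \left(-3\right)^{2}} + \left(69 - 63\right) \left(6 - 70\right) = \sqrt{64 + 9} + \left(69 - 63\right) \left(6 - 70\right) = \sqrt{73} + 6 \left(-64\right) = \sqrt{73} - 384 = -384 + \sqrt{73}$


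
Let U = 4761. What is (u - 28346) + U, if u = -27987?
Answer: -51572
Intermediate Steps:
(u - 28346) + U = (-27987 - 28346) + 4761 = -56333 + 4761 = -51572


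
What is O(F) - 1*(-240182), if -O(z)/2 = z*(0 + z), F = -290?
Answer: 71982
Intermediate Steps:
O(z) = -2*z**2 (O(z) = -2*z*(0 + z) = -2*z*z = -2*z**2)
O(F) - 1*(-240182) = -2*(-290)**2 - 1*(-240182) = -2*84100 + 240182 = -168200 + 240182 = 71982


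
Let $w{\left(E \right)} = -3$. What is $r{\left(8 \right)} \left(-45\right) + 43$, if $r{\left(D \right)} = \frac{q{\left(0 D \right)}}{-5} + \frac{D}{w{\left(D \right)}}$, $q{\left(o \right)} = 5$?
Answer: $208$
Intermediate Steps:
$r{\left(D \right)} = -1 - \frac{D}{3}$ ($r{\left(D \right)} = \frac{5}{-5} + \frac{D}{-3} = 5 \left(- \frac{1}{5}\right) + D \left(- \frac{1}{3}\right) = -1 - \frac{D}{3}$)
$r{\left(8 \right)} \left(-45\right) + 43 = \left(-1 - \frac{8}{3}\right) \left(-45\right) + 43 = \left(- \frac{11}{3}\right) \left(-45\right) + 43 = 165 + 43 = 208$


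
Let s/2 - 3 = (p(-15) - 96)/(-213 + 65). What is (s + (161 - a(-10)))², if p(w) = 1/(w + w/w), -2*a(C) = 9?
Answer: 32047802361/1073296 ≈ 29859.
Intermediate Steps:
a(C) = -9/2 (a(C) = -½*9 = -9/2)
p(w) = 1/(1 + w) (p(w) = 1/(w + 1) = 1/(1 + w))
s = 7561/1036 (s = 6 + 2*((1/(1 - 15) - 96)/(-213 + 65)) = 6 + 2*((1/(-14) - 96)/(-148)) = 6 + 2*((-1/14 - 96)*(-1/148)) = 6 + 2*(-1345/14*(-1/148)) = 6 + 2*(1345/2072) = 6 + 1345/1036 = 7561/1036 ≈ 7.2983)
(s + (161 - a(-10)))² = (7561/1036 + (161 - 1*(-9/2)))² = (7561/1036 + (161 + 9/2))² = (7561/1036 + 331/2)² = (179019/1036)² = 32047802361/1073296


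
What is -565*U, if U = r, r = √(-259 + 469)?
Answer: -565*√210 ≈ -8187.6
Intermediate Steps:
r = √210 ≈ 14.491
U = √210 ≈ 14.491
-565*U = -565*√210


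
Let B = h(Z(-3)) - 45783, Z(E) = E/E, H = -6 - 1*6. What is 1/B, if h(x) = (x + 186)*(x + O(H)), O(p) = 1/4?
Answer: -4/182197 ≈ -2.1954e-5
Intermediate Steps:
H = -12 (H = -6 - 6 = -12)
O(p) = ¼
Z(E) = 1
h(x) = (186 + x)*(¼ + x) (h(x) = (x + 186)*(x + ¼) = (186 + x)*(¼ + x))
B = -182197/4 (B = (93/2 + 1² + (745/4)*1) - 45783 = (93/2 + 1 + 745/4) - 45783 = 935/4 - 45783 = -182197/4 ≈ -45549.)
1/B = 1/(-182197/4) = -4/182197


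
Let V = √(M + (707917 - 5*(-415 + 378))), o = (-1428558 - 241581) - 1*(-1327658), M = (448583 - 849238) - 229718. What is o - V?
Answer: -342481 - √77729 ≈ -3.4276e+5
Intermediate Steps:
M = -630373 (M = -400655 - 229718 = -630373)
o = -342481 (o = -1670139 + 1327658 = -342481)
V = √77729 (V = √(-630373 + (707917 - 5*(-415 + 378))) = √(-630373 + (707917 - 5*(-37))) = √(-630373 + (707917 + 185)) = √(-630373 + 708102) = √77729 ≈ 278.80)
o - V = -342481 - √77729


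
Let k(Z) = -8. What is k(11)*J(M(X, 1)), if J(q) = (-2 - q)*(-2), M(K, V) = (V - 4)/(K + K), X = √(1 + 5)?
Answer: -32 + 4*√6 ≈ -22.202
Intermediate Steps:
X = √6 ≈ 2.4495
M(K, V) = (-4 + V)/(2*K) (M(K, V) = (-4 + V)/((2*K)) = (-4 + V)*(1/(2*K)) = (-4 + V)/(2*K))
J(q) = 4 + 2*q
k(11)*J(M(X, 1)) = -8*(4 + 2*((-4 + 1)/(2*(√6)))) = -8*(4 + 2*((½)*(√6/6)*(-3))) = -8*(4 + 2*(-√6/4)) = -8*(4 - √6/2) = -32 + 4*√6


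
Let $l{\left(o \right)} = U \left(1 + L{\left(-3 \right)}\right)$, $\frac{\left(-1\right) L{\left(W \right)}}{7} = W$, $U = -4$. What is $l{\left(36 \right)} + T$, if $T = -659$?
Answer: $-747$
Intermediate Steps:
$L{\left(W \right)} = - 7 W$
$l{\left(o \right)} = -88$ ($l{\left(o \right)} = - 4 \left(1 - -21\right) = - 4 \left(1 + 21\right) = \left(-4\right) 22 = -88$)
$l{\left(36 \right)} + T = -88 - 659 = -747$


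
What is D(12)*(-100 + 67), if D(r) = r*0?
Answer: 0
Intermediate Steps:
D(r) = 0
D(12)*(-100 + 67) = 0*(-100 + 67) = 0*(-33) = 0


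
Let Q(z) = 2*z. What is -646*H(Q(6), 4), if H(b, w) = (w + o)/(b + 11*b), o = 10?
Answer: -2261/36 ≈ -62.806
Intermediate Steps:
H(b, w) = (10 + w)/(12*b) (H(b, w) = (w + 10)/(b + 11*b) = (10 + w)/((12*b)) = (10 + w)*(1/(12*b)) = (10 + w)/(12*b))
-646*H(Q(6), 4) = -323*(10 + 4)/(6*(2*6)) = -323*14/(6*12) = -646*7/72 = -2261/36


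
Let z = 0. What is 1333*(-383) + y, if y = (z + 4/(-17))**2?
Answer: -147545755/289 ≈ -5.1054e+5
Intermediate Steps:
y = 16/289 (y = (0 + 4/(-17))**2 = (0 + 4*(-1/17))**2 = (0 - 4/17)**2 = (-4/17)**2 = 16/289 ≈ 0.055363)
1333*(-383) + y = 1333*(-383) + 16/289 = -510539 + 16/289 = -147545755/289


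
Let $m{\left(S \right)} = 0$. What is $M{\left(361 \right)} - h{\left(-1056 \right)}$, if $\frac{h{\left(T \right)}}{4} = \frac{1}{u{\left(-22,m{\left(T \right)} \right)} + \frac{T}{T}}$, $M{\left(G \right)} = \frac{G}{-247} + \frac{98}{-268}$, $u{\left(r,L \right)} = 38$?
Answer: $- \frac{10085}{5226} \approx -1.9298$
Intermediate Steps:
$M{\left(G \right)} = - \frac{49}{134} - \frac{G}{247}$ ($M{\left(G \right)} = G \left(- \frac{1}{247}\right) + 98 \left(- \frac{1}{268}\right) = - \frac{G}{247} - \frac{49}{134} = - \frac{49}{134} - \frac{G}{247}$)
$h{\left(T \right)} = \frac{4}{39}$ ($h{\left(T \right)} = \frac{4}{38 + \frac{T}{T}} = \frac{4}{38 + 1} = \frac{4}{39}$)
$M{\left(361 \right)} - h{\left(-1056 \right)} = \left(- \frac{49}{134} - \frac{19}{13}\right) - \frac{4}{39} = - \frac{3183}{1742} - \frac{4}{39} = - \frac{10085}{5226}$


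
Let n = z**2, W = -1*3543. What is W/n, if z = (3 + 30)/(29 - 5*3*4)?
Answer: -1134941/363 ≈ -3126.6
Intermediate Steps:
W = -3543
z = -33/31 (z = 33/(29 - 15*4) = 33/(29 - 60) = 33/(-31) = 33*(-1/31) = -33/31 ≈ -1.0645)
n = 1089/961 (n = (-33/31)**2 = 1089/961 ≈ 1.1332)
W/n = -3543/1089/961 = -3543*961/1089 = -1134941/363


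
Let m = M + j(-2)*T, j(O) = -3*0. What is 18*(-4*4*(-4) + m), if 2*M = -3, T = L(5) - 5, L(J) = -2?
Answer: 1125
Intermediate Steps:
T = -7 (T = -2 - 5 = -7)
M = -3/2 (M = (½)*(-3) = -3/2 ≈ -1.5000)
j(O) = 0
m = -3/2 (m = -3/2 + 0*(-7) = -3/2 + 0 = -3/2 ≈ -1.5000)
18*(-4*4*(-4) + m) = 18*(-4*4*(-4) - 3/2) = 18*(-16*(-4) - 3/2) = 18*(64 - 3/2) = 18*(125/2) = 1125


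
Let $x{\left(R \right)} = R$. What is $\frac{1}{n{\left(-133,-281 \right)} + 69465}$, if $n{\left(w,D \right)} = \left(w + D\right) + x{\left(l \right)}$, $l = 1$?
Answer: $\frac{1}{69052} \approx 1.4482 \cdot 10^{-5}$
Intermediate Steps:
$n{\left(w,D \right)} = 1 + D + w$ ($n{\left(w,D \right)} = \left(w + D\right) + 1 = \left(D + w\right) + 1 = 1 + D + w$)
$\frac{1}{n{\left(-133,-281 \right)} + 69465} = \frac{1}{\left(1 - 281 - 133\right) + 69465} = \frac{1}{-413 + 69465} = \frac{1}{69052}$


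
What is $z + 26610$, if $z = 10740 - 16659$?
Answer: $20691$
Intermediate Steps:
$z = -5919$ ($z = 10740 - 16659 = -5919$)
$z + 26610 = -5919 + 26610 = 20691$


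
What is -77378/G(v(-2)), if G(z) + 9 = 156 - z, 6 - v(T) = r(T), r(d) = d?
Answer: -77378/139 ≈ -556.68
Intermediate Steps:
v(T) = 6 - T
G(z) = 147 - z (G(z) = -9 + (156 - z) = 147 - z)
-77378/G(v(-2)) = -77378/(147 - (6 - 1*(-2))) = -77378/(147 - (6 + 2)) = -77378/(147 - 1*8) = -77378/(147 - 8) = -77378/139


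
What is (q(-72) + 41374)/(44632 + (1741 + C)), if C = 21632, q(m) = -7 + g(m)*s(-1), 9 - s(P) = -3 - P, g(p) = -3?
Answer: 41334/68005 ≈ 0.60781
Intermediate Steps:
s(P) = 12 + P (s(P) = 9 - (-3 - P) = 9 + (3 + P) = 12 + P)
q(m) = -40 (q(m) = -7 - 3*(12 - 1) = -7 - 3*11 = -7 - 33 = -40)
(q(-72) + 41374)/(44632 + (1741 + C)) = (-40 + 41374)/(44632 + (1741 + 21632)) = 41334/(44632 + 23373) = 41334/68005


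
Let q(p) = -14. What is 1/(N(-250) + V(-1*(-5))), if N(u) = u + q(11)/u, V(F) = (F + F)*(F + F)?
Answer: -125/18743 ≈ -0.0066692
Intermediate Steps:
V(F) = 4*F**2 (V(F) = (2*F)*(2*F) = 4*F**2)
N(u) = u - 14/u
1/(N(-250) + V(-1*(-5))) = 1/((-250 - 14/(-250)) + 4*(-1*(-5))**2) = 1/((-250 - 14*(-1/250)) + 4*5**2) = 1/((-250 + 7/125) + 4*25) = 1/(-31243/125 + 100) = 1/(-18743/125) = -125/18743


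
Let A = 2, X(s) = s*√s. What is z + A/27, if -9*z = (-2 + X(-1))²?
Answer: -7/27 - 4*I/9 ≈ -0.25926 - 0.44444*I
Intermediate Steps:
X(s) = s^(3/2)
z = -(-2 - I)²/9 (z = -(-2 + (-1)^(3/2))²/9 = -(-2 - I)²/9 ≈ -0.33333 - 0.44444*I)
z + A/27 = -(2 + I)²/9 + 2/27 = 2/27 - (2 + I)²/9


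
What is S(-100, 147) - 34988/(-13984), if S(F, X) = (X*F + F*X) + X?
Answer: -102259741/3496 ≈ -29251.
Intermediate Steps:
S(F, X) = X + 2*F*X (S(F, X) = (F*X + F*X) + X = 2*F*X + X = X + 2*F*X)
S(-100, 147) - 34988/(-13984) = 147*(1 + 2*(-100)) - 34988/(-13984) = 147*(1 - 200) - 34988*(-1)/13984 = 147*(-199) - 1*(-8747/3496) = -29253 + 8747/3496 = -102259741/3496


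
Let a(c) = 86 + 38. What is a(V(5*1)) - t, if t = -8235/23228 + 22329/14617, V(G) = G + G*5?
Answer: 41702648807/339523676 ≈ 122.83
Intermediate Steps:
V(G) = 6*G (V(G) = G + 5*G = 6*G)
a(c) = 124
t = 398287017/339523676 (t = -8235*1/23228 + 22329*(1/14617) = -8235/23228 + 22329/14617 = 398287017/339523676 ≈ 1.1731)
a(V(5*1)) - t = 124 - 1*398287017/339523676 = 124 - 398287017/339523676 = 41702648807/339523676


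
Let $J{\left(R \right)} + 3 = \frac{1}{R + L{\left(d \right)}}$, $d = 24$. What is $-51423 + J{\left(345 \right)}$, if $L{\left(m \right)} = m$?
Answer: $- \frac{18976193}{369} \approx -51426.0$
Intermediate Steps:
$J{\left(R \right)} = -3 + \frac{1}{24 + R}$ ($J{\left(R \right)} = -3 + \frac{1}{R + 24} = -3 + \frac{1}{24 + R}$)
$-51423 + J{\left(345 \right)} = -51423 + \frac{-71 - 1035}{24 + 345} = -51423 + \frac{-71 - 1035}{369} = -51423 + \frac{1}{369} \left(-1106\right) = -51423 - \frac{1106}{369} = - \frac{18976193}{369}$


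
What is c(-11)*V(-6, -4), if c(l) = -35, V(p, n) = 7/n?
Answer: 245/4 ≈ 61.250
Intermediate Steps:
c(-11)*V(-6, -4) = -245/(-4) = -245*(-1)/4 = -35*(-7/4) = 245/4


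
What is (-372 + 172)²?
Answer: 40000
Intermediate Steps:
(-372 + 172)² = (-200)² = 40000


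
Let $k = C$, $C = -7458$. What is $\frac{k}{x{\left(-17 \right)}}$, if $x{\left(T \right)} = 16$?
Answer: $- \frac{3729}{8} \approx -466.13$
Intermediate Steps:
$k = -7458$
$\frac{k}{x{\left(-17 \right)}} = - \frac{7458}{16} = \left(-7458\right) \frac{1}{16} = - \frac{3729}{8}$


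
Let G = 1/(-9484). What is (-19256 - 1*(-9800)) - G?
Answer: -89680703/9484 ≈ -9456.0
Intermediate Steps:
G = -1/9484 ≈ -0.00010544
(-19256 - 1*(-9800)) - G = (-19256 - 1*(-9800)) - 1*(-1/9484) = (-19256 + 9800) + 1/9484 = -9456 + 1/9484 = -89680703/9484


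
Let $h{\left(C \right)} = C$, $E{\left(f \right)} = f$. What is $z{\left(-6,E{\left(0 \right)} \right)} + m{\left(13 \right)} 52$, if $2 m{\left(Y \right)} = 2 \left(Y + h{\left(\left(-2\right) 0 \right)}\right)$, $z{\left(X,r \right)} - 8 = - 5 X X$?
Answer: $504$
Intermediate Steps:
$z{\left(X,r \right)} = 8 - 5 X^{2}$ ($z{\left(X,r \right)} = 8 + - 5 X X = 8 - 5 X^{2}$)
$m{\left(Y \right)} = Y$ ($m{\left(Y \right)} = \frac{2 \left(Y - 0\right)}{2} = \frac{2 \left(Y + 0\right)}{2} = \frac{2 Y}{2} = Y$)
$z{\left(-6,E{\left(0 \right)} \right)} + m{\left(13 \right)} 52 = \left(8 - 5 \left(-6\right)^{2}\right) + 13 \cdot 52 = \left(8 - 180\right) + 676 = -172 + 676 = 504$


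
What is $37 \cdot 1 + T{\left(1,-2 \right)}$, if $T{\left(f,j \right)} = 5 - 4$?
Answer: $38$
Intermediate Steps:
$T{\left(f,j \right)} = 1$
$37 \cdot 1 + T{\left(1,-2 \right)} = 37 \cdot 1 + 1 = 37 + 1 = 38$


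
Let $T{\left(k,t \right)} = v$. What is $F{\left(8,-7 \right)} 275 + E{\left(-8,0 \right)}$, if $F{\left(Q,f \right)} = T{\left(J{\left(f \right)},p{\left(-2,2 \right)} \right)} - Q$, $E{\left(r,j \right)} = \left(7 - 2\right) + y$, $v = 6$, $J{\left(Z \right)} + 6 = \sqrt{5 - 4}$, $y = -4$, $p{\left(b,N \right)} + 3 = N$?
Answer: $-549$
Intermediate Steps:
$p{\left(b,N \right)} = -3 + N$
$J{\left(Z \right)} = -5$ ($J{\left(Z \right)} = -6 + \sqrt{5 - 4} = -6 + \sqrt{1} = -6 + 1 = -5$)
$T{\left(k,t \right)} = 6$
$E{\left(r,j \right)} = 1$ ($E{\left(r,j \right)} = \left(7 - 2\right) - 4 = 5 - 4 = 1$)
$F{\left(Q,f \right)} = 6 - Q$
$F{\left(8,-7 \right)} 275 + E{\left(-8,0 \right)} = \left(6 - 8\right) 275 + 1 = \left(-2\right) 275 + 1 = -550 + 1 = -549$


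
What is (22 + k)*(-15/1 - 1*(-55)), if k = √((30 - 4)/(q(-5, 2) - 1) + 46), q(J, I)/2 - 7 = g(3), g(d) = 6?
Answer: 880 + 112*√6 ≈ 1154.3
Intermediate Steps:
q(J, I) = 26 (q(J, I) = 14 + 2*6 = 14 + 12 = 26)
k = 14*√6/5 (k = √((30 - 4)/(26 - 1) + 46) = √(26/25 + 46) = √(1176/25) = 14*√6/5 ≈ 6.8586)
(22 + k)*(-15/1 - 1*(-55)) = (22 + 14*√6/5)*(-15/1 - 1*(-55)) = (22 + 14*√6/5)*(-15*1 + 55) = (22 + 14*√6/5)*(-15 + 55) = (22 + 14*√6/5)*40 = 880 + 112*√6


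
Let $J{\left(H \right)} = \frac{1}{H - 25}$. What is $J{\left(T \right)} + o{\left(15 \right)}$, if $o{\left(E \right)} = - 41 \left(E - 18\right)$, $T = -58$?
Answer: $\frac{10208}{83} \approx 122.99$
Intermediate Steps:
$J{\left(H \right)} = \frac{1}{-25 + H}$
$o{\left(E \right)} = 738 - 41 E$ ($o{\left(E \right)} = - 41 \left(-18 + E\right) = 738 - 41 E$)
$J{\left(T \right)} + o{\left(15 \right)} = \frac{1}{-25 - 58} + \left(738 - 615\right) = \frac{1}{-83} + \left(738 - 615\right) = - \frac{1}{83} + 123 = \frac{10208}{83}$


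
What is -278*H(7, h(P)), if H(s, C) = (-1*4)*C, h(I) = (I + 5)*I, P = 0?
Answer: 0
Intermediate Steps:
h(I) = I*(5 + I) (h(I) = (5 + I)*I = I*(5 + I))
H(s, C) = -4*C
-278*H(7, h(P)) = -(-1112)*0*(5 + 0) = -(-1112)*0*5 = -(-1112)*0 = -278*0 = 0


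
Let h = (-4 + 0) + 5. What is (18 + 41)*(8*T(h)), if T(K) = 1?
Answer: 472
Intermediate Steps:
h = 1 (h = -4 + 5 = 1)
(18 + 41)*(8*T(h)) = (18 + 41)*(8*1) = 59*8 = 472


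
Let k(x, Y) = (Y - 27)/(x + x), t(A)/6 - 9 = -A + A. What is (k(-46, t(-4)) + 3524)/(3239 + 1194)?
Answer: 2267/2852 ≈ 0.79488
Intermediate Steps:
t(A) = 54 (t(A) = 54 + 6*(-A + A) = 54 + 6*0 = 54 + 0 = 54)
k(x, Y) = (-27 + Y)/(2*x) (k(x, Y) = (-27 + Y)/((2*x)) = (-27 + Y)*(1/(2*x)) = (-27 + Y)/(2*x))
(k(-46, t(-4)) + 3524)/(3239 + 1194) = ((1/2)*(-27 + 54)/(-46) + 3524)/(3239 + 1194) = ((1/2)*(-1/46)*27 + 3524)/4433 = (-27/92 + 3524)*(1/4433) = (324181/92)*(1/4433) = 2267/2852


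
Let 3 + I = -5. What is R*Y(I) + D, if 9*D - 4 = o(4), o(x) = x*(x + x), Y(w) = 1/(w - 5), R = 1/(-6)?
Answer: 313/78 ≈ 4.0128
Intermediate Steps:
I = -8 (I = -3 - 5 = -8)
R = -⅙ ≈ -0.16667
Y(w) = 1/(-5 + w)
o(x) = 2*x² (o(x) = x*(2*x) = 2*x²)
D = 4 (D = 4/9 + (2*4²)/9 = 4/9 + (2*16)/9 = 4/9 + (⅑)*32 = 4/9 + 32/9 = 4)
R*Y(I) + D = -1/(6*(-5 - 8)) + 4 = -⅙/(-13) + 4 = -⅙*(-1/13) + 4 = 1/78 + 4 = 313/78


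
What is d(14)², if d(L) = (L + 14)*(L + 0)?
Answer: 153664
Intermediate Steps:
d(L) = L*(14 + L) (d(L) = (14 + L)*L = L*(14 + L))
d(14)² = (14*(14 + 14))² = (14*28)² = 392² = 153664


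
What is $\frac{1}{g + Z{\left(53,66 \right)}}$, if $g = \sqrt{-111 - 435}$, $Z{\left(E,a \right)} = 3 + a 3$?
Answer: $\frac{67}{13649} - \frac{i \sqrt{546}}{40947} \approx 0.0049088 - 0.00057066 i$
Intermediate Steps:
$Z{\left(E,a \right)} = 3 + 3 a$
$g = i \sqrt{546}$ ($g = \sqrt{-546} = i \sqrt{546} \approx 23.367 i$)
$\frac{1}{g + Z{\left(53,66 \right)}} = \frac{1}{i \sqrt{546} + \left(3 + 3 \cdot 66\right)} = \frac{1}{i \sqrt{546} + \left(3 + 198\right)} = \frac{1}{i \sqrt{546} + 201} = \frac{1}{201 + i \sqrt{546}}$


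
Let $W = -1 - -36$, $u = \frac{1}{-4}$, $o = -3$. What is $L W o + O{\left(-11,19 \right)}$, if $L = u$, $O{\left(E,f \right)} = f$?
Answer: $\frac{181}{4} \approx 45.25$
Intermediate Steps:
$u = - \frac{1}{4} \approx -0.25$
$W = 35$ ($W = -1 + 36 = 35$)
$L = - \frac{1}{4} \approx -0.25$
$L W o + O{\left(-11,19 \right)} = - \frac{35 \left(-3\right)}{4} + 19 = \left(- \frac{1}{4}\right) \left(-105\right) + 19 = \frac{105}{4} + 19 = \frac{181}{4}$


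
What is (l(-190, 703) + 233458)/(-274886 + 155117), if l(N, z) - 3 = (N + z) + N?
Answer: -77928/39923 ≈ -1.9520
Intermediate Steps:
l(N, z) = 3 + z + 2*N (l(N, z) = 3 + ((N + z) + N) = 3 + (z + 2*N) = 3 + z + 2*N)
(l(-190, 703) + 233458)/(-274886 + 155117) = ((3 + 703 + 2*(-190)) + 233458)/(-274886 + 155117) = ((3 + 703 - 380) + 233458)/(-119769) = (326 + 233458)*(-1/119769) = 233784*(-1/119769) = -77928/39923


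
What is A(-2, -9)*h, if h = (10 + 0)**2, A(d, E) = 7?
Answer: 700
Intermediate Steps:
h = 100 (h = 10**2 = 100)
A(-2, -9)*h = 7*100 = 700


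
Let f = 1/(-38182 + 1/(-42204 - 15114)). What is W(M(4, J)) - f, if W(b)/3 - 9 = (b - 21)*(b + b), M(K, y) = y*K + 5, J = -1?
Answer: -203531919243/2188515877 ≈ -93.000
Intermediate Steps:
M(K, y) = 5 + K*y (M(K, y) = K*y + 5 = 5 + K*y)
f = -57318/2188515877 (f = 1/(-38182 + 1/(-57318)) = 1/(-38182 - 1/57318) = 1/(-2188515877/57318) = -57318/2188515877 ≈ -2.6190e-5)
W(b) = 27 + 6*b*(-21 + b) (W(b) = 27 + 3*((b - 21)*(b + b)) = 27 + 3*((-21 + b)*(2*b)) = 27 + 3*(2*b*(-21 + b)) = 27 + 6*b*(-21 + b))
W(M(4, J)) - f = (27 - 126*(5 + 4*(-1)) + 6*(5 + 4*(-1))**2) - 1*(-57318/2188515877) = (27 - 126*(5 - 4) + 6*(5 - 4)**2) + 57318/2188515877 = (27 - 126*1 + 6*1**2) + 57318/2188515877 = (27 - 126 + 6*1) + 57318/2188515877 = (27 - 126 + 6) + 57318/2188515877 = -93 + 57318/2188515877 = -203531919243/2188515877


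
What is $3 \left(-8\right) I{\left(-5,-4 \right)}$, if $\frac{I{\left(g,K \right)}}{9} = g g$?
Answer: $-5400$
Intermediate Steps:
$I{\left(g,K \right)} = 9 g^{2}$ ($I{\left(g,K \right)} = 9 g g = 9 g^{2}$)
$3 \left(-8\right) I{\left(-5,-4 \right)} = 3 \left(-8\right) 9 \left(-5\right)^{2} = - 24 \cdot 9 \cdot 25 = \left(-24\right) 225 = -5400$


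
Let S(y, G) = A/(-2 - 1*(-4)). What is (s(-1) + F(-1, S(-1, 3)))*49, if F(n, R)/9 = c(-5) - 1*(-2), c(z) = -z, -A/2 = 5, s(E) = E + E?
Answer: 2989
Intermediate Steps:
s(E) = 2*E
A = -10 (A = -2*5 = -10)
S(y, G) = -5 (S(y, G) = -10/(-2 - 1*(-4)) = -10/(-2 + 4) = -10/2 = -10*1/2 = -5)
F(n, R) = 63 (F(n, R) = 9*(-1*(-5) - 1*(-2)) = 9*(5 + 2) = 9*7 = 63)
(s(-1) + F(-1, S(-1, 3)))*49 = (2*(-1) + 63)*49 = (-2 + 63)*49 = 61*49 = 2989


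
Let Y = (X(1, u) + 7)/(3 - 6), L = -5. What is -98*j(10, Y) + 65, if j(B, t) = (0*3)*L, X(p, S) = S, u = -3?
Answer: 65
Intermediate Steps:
Y = -4/3 (Y = (-3 + 7)/(3 - 6) = 4/(-3) = 4*(-⅓) = -4/3 ≈ -1.3333)
j(B, t) = 0 (j(B, t) = (0*3)*(-5) = 0*(-5) = 0)
-98*j(10, Y) + 65 = -98*0 + 65 = 0 + 65 = 65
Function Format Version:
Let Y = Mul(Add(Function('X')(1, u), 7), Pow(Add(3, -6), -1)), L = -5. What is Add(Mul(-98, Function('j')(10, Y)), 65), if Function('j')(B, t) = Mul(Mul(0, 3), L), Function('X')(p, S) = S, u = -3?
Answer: 65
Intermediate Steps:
Y = Rational(-4, 3) (Y = Mul(Add(-3, 7), Pow(Add(3, -6), -1)) = Mul(4, Pow(-3, -1)) = Mul(4, Rational(-1, 3)) = Rational(-4, 3) ≈ -1.3333)
Function('j')(B, t) = 0 (Function('j')(B, t) = Mul(Mul(0, 3), -5) = Mul(0, -5) = 0)
Add(Mul(-98, Function('j')(10, Y)), 65) = Add(Mul(-98, 0), 65) = Add(0, 65) = 65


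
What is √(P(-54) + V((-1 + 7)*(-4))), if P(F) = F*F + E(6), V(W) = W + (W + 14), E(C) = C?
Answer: 38*√2 ≈ 53.740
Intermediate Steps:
V(W) = 14 + 2*W (V(W) = W + (14 + W) = 14 + 2*W)
P(F) = 6 + F² (P(F) = F*F + 6 = F² + 6 = 6 + F²)
√(P(-54) + V((-1 + 7)*(-4))) = √((6 + (-54)²) + (14 + 2*((-1 + 7)*(-4)))) = √((6 + 2916) + (14 + 2*(6*(-4)))) = √(2922 + (14 + 2*(-24))) = √(2922 + (14 - 48)) = √(2922 - 34) = √2888 = 38*√2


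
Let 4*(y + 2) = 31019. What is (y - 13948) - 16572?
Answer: -91069/4 ≈ -22767.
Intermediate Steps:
y = 31011/4 (y = -2 + (¼)*31019 = -2 + 31019/4 = 31011/4 ≈ 7752.8)
(y - 13948) - 16572 = (31011/4 - 13948) - 16572 = -24781/4 - 16572 = -91069/4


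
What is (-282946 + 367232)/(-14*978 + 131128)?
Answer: 2479/3454 ≈ 0.71772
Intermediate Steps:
(-282946 + 367232)/(-14*978 + 131128) = 84286/(-13692 + 131128) = 84286/117436 = 84286*(1/117436) = 2479/3454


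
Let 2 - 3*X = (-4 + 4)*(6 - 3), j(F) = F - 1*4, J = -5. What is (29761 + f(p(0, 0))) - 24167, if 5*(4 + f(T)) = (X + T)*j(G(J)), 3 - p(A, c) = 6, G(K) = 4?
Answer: 5590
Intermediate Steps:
j(F) = -4 + F (j(F) = F - 4 = -4 + F)
p(A, c) = -3 (p(A, c) = 3 - 1*6 = 3 - 6 = -3)
X = 2/3 (X = 2/3 - (-4 + 4)*(6 - 3)/3 = 2/3 - 0*3 = 2/3 - 1/3*0 = 2/3 + 0 = 2/3 ≈ 0.66667)
f(T) = -4 (f(T) = -4 + ((2/3 + T)*(-4 + 4))/5 = -4 + ((2/3 + T)*0)/5 = -4 + (1/5)*0 = -4 + 0 = -4)
(29761 + f(p(0, 0))) - 24167 = (29761 - 4) - 24167 = 29757 - 24167 = 5590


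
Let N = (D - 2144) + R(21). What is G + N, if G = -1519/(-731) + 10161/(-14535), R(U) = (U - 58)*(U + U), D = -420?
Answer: -285878752/69445 ≈ -4116.6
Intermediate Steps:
R(U) = 2*U*(-58 + U) (R(U) = (-58 + U)*(2*U) = 2*U*(-58 + U))
G = 95758/69445 (G = -1519*(-1/731) + 10161*(-1/14535) = 1519/731 - 1129/1615 = 95758/69445 ≈ 1.3789)
N = -4118 (N = (-420 - 2144) + 2*21*(-58 + 21) = -2564 + 2*21*(-37) = -2564 - 1554 = -4118)
G + N = 95758/69445 - 4118 = -285878752/69445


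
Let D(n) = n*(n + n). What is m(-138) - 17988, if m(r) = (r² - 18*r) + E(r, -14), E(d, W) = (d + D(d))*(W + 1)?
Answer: -489810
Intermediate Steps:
D(n) = 2*n² (D(n) = n*(2*n) = 2*n²)
E(d, W) = (1 + W)*(d + 2*d²) (E(d, W) = (d + 2*d²)*(W + 1) = (d + 2*d²)*(1 + W) = (1 + W)*(d + 2*d²))
m(r) = r² - 18*r + r*(-13 - 26*r) (m(r) = (r² - 18*r) + r*(1 - 14 + 2*r + 2*(-14)*r) = (r² - 18*r) + r*(1 - 14 + 2*r - 28*r) = (r² - 18*r) + r*(-13 - 26*r) = r² - 18*r + r*(-13 - 26*r))
m(-138) - 17988 = -138*(-31 - 25*(-138)) - 17988 = -138*(-31 + 3450) - 17988 = -138*3419 - 17988 = -471822 - 17988 = -489810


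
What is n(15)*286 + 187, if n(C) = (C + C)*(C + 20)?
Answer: 300487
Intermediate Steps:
n(C) = 2*C*(20 + C) (n(C) = (2*C)*(20 + C) = 2*C*(20 + C))
n(15)*286 + 187 = (2*15*(20 + 15))*286 + 187 = (2*15*35)*286 + 187 = 1050*286 + 187 = 300300 + 187 = 300487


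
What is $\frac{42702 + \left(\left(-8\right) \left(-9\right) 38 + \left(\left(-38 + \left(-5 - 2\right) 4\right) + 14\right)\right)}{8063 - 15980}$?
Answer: $- \frac{45386}{7917} \approx -5.7327$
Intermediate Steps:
$\frac{42702 + \left(\left(-8\right) \left(-9\right) 38 + \left(\left(-38 + \left(-5 - 2\right) 4\right) + 14\right)\right)}{8063 - 15980} = \frac{42702 + \left(72 \cdot 38 + \left(\left(-38 - 28\right) + 14\right)\right)}{-7917} = \left(42702 + \left(2736 + \left(\left(-38 - 28\right) + 14\right)\right)\right) \left(- \frac{1}{7917}\right) = \left(42702 + \left(2736 + \left(-66 + 14\right)\right)\right) \left(- \frac{1}{7917}\right) = \left(42702 + \left(2736 - 52\right)\right) \left(- \frac{1}{7917}\right) = \left(42702 + 2684\right) \left(- \frac{1}{7917}\right) = 45386 \left(- \frac{1}{7917}\right) = - \frac{45386}{7917}$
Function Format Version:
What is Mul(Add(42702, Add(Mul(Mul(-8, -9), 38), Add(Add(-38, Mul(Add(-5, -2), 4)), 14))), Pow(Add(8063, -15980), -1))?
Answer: Rational(-45386, 7917) ≈ -5.7327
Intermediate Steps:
Mul(Add(42702, Add(Mul(Mul(-8, -9), 38), Add(Add(-38, Mul(Add(-5, -2), 4)), 14))), Pow(Add(8063, -15980), -1)) = Mul(Add(42702, Add(Mul(72, 38), Add(Add(-38, Mul(-7, 4)), 14))), Pow(-7917, -1)) = Mul(Add(42702, Add(2736, Add(Add(-38, -28), 14))), Rational(-1, 7917)) = Mul(Add(42702, Add(2736, Add(-66, 14))), Rational(-1, 7917)) = Mul(Add(42702, Add(2736, -52)), Rational(-1, 7917)) = Mul(Add(42702, 2684), Rational(-1, 7917)) = Mul(45386, Rational(-1, 7917)) = Rational(-45386, 7917)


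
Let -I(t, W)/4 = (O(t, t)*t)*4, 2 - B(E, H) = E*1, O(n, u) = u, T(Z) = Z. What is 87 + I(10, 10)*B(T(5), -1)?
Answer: 4887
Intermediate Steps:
B(E, H) = 2 - E
I(t, W) = -16*t² (I(t, W) = -4*t*t*4 = -4*t²*4 = -16*t²)
87 + I(10, 10)*B(T(5), -1) = 87 + (-16*10²)*(2 - 1*5) = 87 + (-16*100)*(2 - 5) = 87 - 1600*(-3) = 87 + 4800 = 4887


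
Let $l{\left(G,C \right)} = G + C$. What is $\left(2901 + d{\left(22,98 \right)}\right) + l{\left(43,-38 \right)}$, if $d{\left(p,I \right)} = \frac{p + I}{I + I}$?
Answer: $\frac{142424}{49} \approx 2906.6$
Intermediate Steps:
$l{\left(G,C \right)} = C + G$
$d{\left(p,I \right)} = \frac{I + p}{2 I}$
$\left(2901 + d{\left(22,98 \right)}\right) + l{\left(43,-38 \right)} = \left(2901 + \frac{98 + 22}{2 \cdot 98}\right) + \left(-38 + 43\right) = \left(2901 + \frac{1}{2} \cdot \frac{1}{98} \cdot 120\right) + 5 = \left(2901 + \frac{30}{49}\right) + 5 = \frac{142179}{49} + 5 = \frac{142424}{49}$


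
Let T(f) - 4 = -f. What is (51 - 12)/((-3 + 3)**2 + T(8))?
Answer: -39/4 ≈ -9.7500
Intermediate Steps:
T(f) = 4 - f
(51 - 12)/((-3 + 3)**2 + T(8)) = (51 - 12)/((-3 + 3)**2 + (4 - 1*8)) = 39/(0**2 + (4 - 8)) = 39/(0 - 4) = 39/(-4) = 39*(-1/4) = -39/4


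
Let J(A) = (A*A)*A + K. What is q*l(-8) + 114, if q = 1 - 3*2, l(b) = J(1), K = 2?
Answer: 99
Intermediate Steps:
J(A) = 2 + A**3 (J(A) = (A*A)*A + 2 = A**2*A + 2 = A**3 + 2 = 2 + A**3)
l(b) = 3 (l(b) = 2 + 1**3 = 2 + 1 = 3)
q = -5 (q = 1 - 6 = -5)
q*l(-8) + 114 = -5*3 + 114 = -15 + 114 = 99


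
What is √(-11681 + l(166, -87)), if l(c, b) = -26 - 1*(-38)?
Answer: I*√11669 ≈ 108.02*I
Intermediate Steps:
l(c, b) = 12 (l(c, b) = -26 + 38 = 12)
√(-11681 + l(166, -87)) = √(-11681 + 12) = √(-11669) = I*√11669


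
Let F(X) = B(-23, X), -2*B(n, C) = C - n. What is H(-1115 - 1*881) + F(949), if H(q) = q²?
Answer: 3983530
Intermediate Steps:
B(n, C) = n/2 - C/2 (B(n, C) = -(C - n)/2 = n/2 - C/2)
F(X) = -23/2 - X/2 (F(X) = (½)*(-23) - X/2 = -23/2 - X/2)
H(-1115 - 1*881) + F(949) = (-1115 - 1*881)² + (-23/2 - ½*949) = (-1115 - 881)² + (-23/2 - 949/2) = (-1996)² - 486 = 3984016 - 486 = 3983530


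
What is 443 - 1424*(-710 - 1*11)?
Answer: 1027147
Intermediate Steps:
443 - 1424*(-710 - 1*11) = 443 - 1424*(-710 - 11) = 443 - 1424*(-721) = 443 + 1026704 = 1027147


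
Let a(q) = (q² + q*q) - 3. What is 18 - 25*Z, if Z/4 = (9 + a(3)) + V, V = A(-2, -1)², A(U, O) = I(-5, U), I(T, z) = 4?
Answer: -3982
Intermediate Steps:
A(U, O) = 4
V = 16 (V = 4² = 16)
a(q) = -3 + 2*q² (a(q) = (q² + q²) - 3 = 2*q² - 3 = -3 + 2*q²)
Z = 160 (Z = 4*((9 + (-3 + 2*3²)) + 16) = 4*((9 + (-3 + 2*9)) + 16) = 4*((9 + (-3 + 18)) + 16) = 4*((9 + 15) + 16) = 4*(24 + 16) = 4*40 = 160)
18 - 25*Z = 18 - 25*160 = 18 - 4000 = -3982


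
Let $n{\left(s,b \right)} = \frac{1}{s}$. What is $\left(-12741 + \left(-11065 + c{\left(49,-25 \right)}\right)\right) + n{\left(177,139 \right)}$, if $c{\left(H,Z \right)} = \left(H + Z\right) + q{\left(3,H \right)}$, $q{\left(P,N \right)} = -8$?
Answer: $- \frac{4210829}{177} \approx -23790.0$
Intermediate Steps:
$c{\left(H,Z \right)} = -8 + H + Z$ ($c{\left(H,Z \right)} = \left(H + Z\right) - 8 = -8 + H + Z$)
$\left(-12741 + \left(-11065 + c{\left(49,-25 \right)}\right)\right) + n{\left(177,139 \right)} = \left(-12741 - 11049\right) + \frac{1}{177} = -23790 + \frac{1}{177} = - \frac{4210829}{177}$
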